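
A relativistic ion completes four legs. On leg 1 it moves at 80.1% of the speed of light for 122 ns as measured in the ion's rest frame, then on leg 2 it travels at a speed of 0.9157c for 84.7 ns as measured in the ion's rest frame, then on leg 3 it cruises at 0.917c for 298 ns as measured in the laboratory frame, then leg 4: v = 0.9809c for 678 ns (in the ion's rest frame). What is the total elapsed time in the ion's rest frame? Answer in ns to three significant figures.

τ = 1000 ns

Leg 1: 122 ns is already measured in the ion's rest frame.
Leg 2: 84.7 ns is already measured in the ion's rest frame.
Leg 3: γ = 1/√(1 − 0.917²) = 1/√0.1591 = 2.507; τ_3 = 298/2.507 = 118.9 ns.
Leg 4: 678 ns is already measured in the ion's rest frame.
Total: 122.0 + 84.70 + 118.9 + 678.0 ns.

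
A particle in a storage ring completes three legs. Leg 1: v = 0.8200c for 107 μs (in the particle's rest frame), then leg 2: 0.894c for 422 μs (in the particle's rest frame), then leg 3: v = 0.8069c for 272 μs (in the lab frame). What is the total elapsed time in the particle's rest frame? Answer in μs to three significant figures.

Leg 1: 107 μs is already measured in the particle's rest frame.
Leg 2: 422 μs is already measured in the particle's rest frame.
Leg 3: γ = 1/√(1 − 0.8069²) = 1/√0.3489 = 1.693; τ_3 = 272/1.693 = 160.7 μs.
Total: 107.0 + 422.0 + 160.7 μs.

τ = 690 μs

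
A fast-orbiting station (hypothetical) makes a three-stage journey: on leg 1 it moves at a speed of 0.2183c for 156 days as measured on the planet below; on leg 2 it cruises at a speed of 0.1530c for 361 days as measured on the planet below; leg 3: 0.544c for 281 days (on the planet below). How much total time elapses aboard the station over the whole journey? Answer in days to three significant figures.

τ = 745 days

Leg 1: γ = 1/√(1 − 0.2183²) = 1/√0.9523 = 1.025; τ_1 = 156/1.025 = 152.2 days.
Leg 2: γ = 1/√(1 − 0.1530²) = 1/√0.9766 = 1.012; τ_2 = 361/1.012 = 356.7 days.
Leg 3: γ = 1/√(1 − 0.544²) = 1/√0.7041 = 1.192; τ_3 = 281/1.192 = 235.8 days.
Total: 152.2 + 356.7 + 235.8 days.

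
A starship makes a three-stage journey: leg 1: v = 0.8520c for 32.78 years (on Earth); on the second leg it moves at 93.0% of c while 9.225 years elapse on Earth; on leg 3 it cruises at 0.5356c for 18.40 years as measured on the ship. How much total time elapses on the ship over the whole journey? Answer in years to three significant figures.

Leg 1: γ = 1/√(1 − 0.8520²) = 1/√0.2741 = 1.910; τ_1 = 32.78/1.910 = 17.16 years.
Leg 2: β = 0.930; γ = 1/√(1 − 0.930²) = 1/√0.1351 = 2.721; τ_2 = 9.225/2.721 = 3.391 years.
Leg 3: 18.40 years is already measured on the ship.
Total: 17.16 + 3.391 + 18.40 years.

τ = 39.0 years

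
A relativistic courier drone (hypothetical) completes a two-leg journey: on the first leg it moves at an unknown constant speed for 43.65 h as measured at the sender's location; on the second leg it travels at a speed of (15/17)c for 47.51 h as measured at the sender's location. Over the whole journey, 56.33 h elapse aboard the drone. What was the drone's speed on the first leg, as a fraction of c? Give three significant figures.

β = 0.628

Leg 1: speed unknown; τ_1 = 43.65/γ_1.
Leg 2: γ = 1/√(1 − (15/17)²) = 17/8 = 2.125; τ_2 = 47.51/2.125 = 22.36 h.
Total proper time: τ_1 + 22.36 = 56.33, so τ_1 = 56.33 − 22.36 = 33.97 h.
γ_1 = 43.65/33.97 = 1.285; β = √(1 − 1/γ²) = √0.3943.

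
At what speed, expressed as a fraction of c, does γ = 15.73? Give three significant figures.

β = 0.998

β = √(1 − 1/γ²) = √(1 − 1/15.73²) = √(1 − 0.004041) = √0.9960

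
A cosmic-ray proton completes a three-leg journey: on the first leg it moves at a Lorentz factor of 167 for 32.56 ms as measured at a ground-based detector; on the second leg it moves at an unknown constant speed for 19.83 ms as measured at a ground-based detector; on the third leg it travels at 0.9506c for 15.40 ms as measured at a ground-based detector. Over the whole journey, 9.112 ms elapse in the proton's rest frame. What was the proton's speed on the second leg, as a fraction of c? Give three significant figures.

β = 0.978

Leg 1: γ = 167; τ_1 = 32.56/167.0 = 0.1950 ms.
Leg 2: speed unknown; τ_2 = 19.83/γ_2.
Leg 3: γ = 1/√(1 − 0.9506²) = 1/√0.09636 = 3.221; τ_3 = 15.40/3.221 = 4.780 ms.
Total proper time: 0.1950 + τ_2 + 4.780 = 9.112, so τ_2 = 9.112 − 4.975 = 4.137 ms.
γ_2 = 19.83/4.137 = 4.794; β = √(1 − 1/γ²) = √0.9565.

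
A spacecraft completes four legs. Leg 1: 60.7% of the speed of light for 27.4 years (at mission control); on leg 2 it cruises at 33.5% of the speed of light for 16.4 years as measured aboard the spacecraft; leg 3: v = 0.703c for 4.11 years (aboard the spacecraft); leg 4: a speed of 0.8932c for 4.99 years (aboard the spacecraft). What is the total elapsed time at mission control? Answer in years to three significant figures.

Δt = 61.7 years

Leg 1: 27.4 years is already measured at mission control.
Leg 2: β = 0.335; γ = 1/√(1 − 0.335²) = 1/√0.8878 = 1.061; Δt_2 = 1.061 × 16.4 = 17.41 years.
Leg 3: γ = 1/√(1 − 0.703²) = 1/√0.5058 = 1.406; Δt_3 = 1.406 × 4.11 = 5.779 years.
Leg 4: γ = 1/√(1 − 0.8932²) = 1/√0.2022 = 2.224; Δt_4 = 2.224 × 4.99 = 11.10 years.
Total: 27.40 + 17.41 + 5.779 + 11.10 years.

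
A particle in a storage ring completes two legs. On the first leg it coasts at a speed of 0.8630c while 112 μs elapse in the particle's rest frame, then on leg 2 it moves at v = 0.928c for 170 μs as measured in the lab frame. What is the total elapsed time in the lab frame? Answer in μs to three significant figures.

Δt = 392 μs

Leg 1: γ = 1/√(1 − 0.8630²) = 1/√0.2552 = 1.979; Δt_1 = 1.979 × 112 = 221.7 μs.
Leg 2: 170 μs is already measured in the lab frame.
Total: 221.7 + 170.0 μs.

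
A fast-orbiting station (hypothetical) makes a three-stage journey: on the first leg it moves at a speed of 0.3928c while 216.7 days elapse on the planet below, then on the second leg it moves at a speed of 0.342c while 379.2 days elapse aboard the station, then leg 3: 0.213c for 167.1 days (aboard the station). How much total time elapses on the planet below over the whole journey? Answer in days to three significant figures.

Leg 1: 216.7 days is already measured on the planet below.
Leg 2: γ = 1/√(1 − 0.342²) = 1/√0.8830 = 1.064; Δt_2 = 1.064 × 379.2 = 403.5 days.
Leg 3: γ = 1/√(1 − 0.213²) = 1/√0.9546 = 1.023; Δt_3 = 1.023 × 167.1 = 171.0 days.
Total: 216.7 + 403.5 + 171.0 days.

Δt = 791 days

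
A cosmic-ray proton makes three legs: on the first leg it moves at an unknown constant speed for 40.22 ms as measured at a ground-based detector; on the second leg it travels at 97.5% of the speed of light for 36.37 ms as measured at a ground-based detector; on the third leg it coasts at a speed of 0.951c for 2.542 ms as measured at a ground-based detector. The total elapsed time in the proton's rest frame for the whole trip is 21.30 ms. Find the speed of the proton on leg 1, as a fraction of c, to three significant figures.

Leg 1: speed unknown; τ_1 = 40.22/γ_1.
Leg 2: β = 0.975; γ = 1/√(1 − 0.975²) = 1/√0.04938 = 4.500; τ_2 = 36.37/4.500 = 8.082 ms.
Leg 3: γ = 1/√(1 − 0.951²) = 1/√0.09560 = 3.234; τ_3 = 2.542/3.234 = 0.7860 ms.
Total proper time: τ_1 + 8.082 + 0.7860 = 21.30, so τ_1 = 21.30 − 8.868 = 12.43 ms.
γ_1 = 40.22/12.43 = 3.235; β = √(1 − 1/γ²) = √0.9045.

β = 0.951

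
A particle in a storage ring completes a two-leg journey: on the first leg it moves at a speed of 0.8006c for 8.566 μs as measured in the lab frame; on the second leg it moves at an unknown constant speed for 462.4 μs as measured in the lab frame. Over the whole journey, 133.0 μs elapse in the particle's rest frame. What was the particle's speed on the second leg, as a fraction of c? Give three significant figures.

Leg 1: γ = 1/√(1 − 0.8006²) = 1/√0.3590 = 1.669; τ_1 = 8.566/1.669 = 5.133 μs.
Leg 2: speed unknown; τ_2 = 462.4/γ_2.
Total proper time: 5.133 + τ_2 = 133.0, so τ_2 = 133.0 − 5.133 = 127.9 μs.
γ_2 = 462.4/127.9 = 3.616; β = √(1 − 1/γ²) = √0.9235.

β = 0.961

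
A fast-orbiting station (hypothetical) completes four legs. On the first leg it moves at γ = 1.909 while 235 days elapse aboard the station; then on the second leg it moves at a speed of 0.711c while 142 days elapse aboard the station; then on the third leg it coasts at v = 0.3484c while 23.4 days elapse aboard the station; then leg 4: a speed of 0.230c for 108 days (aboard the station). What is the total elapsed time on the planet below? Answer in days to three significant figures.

Δt = 786 days

Leg 1: γ = 1.909; Δt_1 = 1.909 × 235 = 448.6 days.
Leg 2: γ = 1/√(1 − 0.711²) = 1/√0.4945 = 1.422; Δt_2 = 1.422 × 142 = 201.9 days.
Leg 3: γ = 1/√(1 − 0.3484²) = 1/√0.8786 = 1.067; Δt_3 = 1.067 × 23.4 = 24.96 days.
Leg 4: γ = 1/√(1 − 0.230²) = 1/√0.9471 = 1.028; Δt_4 = 1.028 × 108 = 111.0 days.
Total: 448.6 + 201.9 + 24.96 + 111.0 days.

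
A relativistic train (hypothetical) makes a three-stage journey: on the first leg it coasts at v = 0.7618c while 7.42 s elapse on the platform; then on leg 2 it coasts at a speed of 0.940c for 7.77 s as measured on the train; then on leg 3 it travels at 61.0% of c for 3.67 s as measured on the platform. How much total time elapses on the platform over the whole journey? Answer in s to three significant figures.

Δt = 33.9 s

Leg 1: 7.42 s is already measured on the platform.
Leg 2: γ = 1/√(1 − 0.940²) = 1/√0.1164 = 2.931; Δt_2 = 2.931 × 7.77 = 22.77 s.
Leg 3: 3.67 s is already measured on the platform.
Total: 7.420 + 22.77 + 3.670 s.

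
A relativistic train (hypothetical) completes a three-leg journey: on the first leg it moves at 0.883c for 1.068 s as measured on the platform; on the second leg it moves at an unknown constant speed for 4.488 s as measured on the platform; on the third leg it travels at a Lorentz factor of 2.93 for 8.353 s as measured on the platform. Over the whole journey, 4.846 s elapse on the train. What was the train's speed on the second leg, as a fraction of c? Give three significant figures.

Leg 1: γ = 1/√(1 − 0.883²) = 1/√0.2203 = 2.131; τ_1 = 1.068/2.131 = 0.5013 s.
Leg 2: speed unknown; τ_2 = 4.488/γ_2.
Leg 3: γ = 2.93; τ_3 = 8.353/2.930 = 2.851 s.
Total proper time: 0.5013 + τ_2 + 2.851 = 4.846, so τ_2 = 4.846 − 3.352 = 1.494 s.
γ_2 = 4.488/1.494 = 3.004; β = √(1 − 1/γ²) = √0.8892.

β = 0.943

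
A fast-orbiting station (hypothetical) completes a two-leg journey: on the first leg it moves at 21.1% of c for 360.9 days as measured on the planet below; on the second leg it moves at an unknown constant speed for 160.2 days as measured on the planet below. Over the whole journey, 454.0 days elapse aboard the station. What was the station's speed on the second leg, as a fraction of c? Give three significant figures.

β = 0.775

Leg 1: β = 0.211; γ = 1/√(1 − 0.211²) = 1/√0.9555 = 1.023; τ_1 = 360.9/1.023 = 352.8 days.
Leg 2: speed unknown; τ_2 = 160.2/γ_2.
Total proper time: 352.8 + τ_2 = 454.0, so τ_2 = 454.0 − 352.8 = 101.2 days.
γ_2 = 160.2/101.2 = 1.583; β = √(1 − 1/γ²) = √0.6007.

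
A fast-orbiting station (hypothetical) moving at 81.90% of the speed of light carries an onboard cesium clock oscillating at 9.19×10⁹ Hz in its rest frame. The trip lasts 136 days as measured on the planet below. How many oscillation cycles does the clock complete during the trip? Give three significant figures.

N = 6.20×10¹⁶

β = 0.8190; γ = 1/√(1 − 0.8190²) = 1/√0.3292 = 1.743
The oscillator's own cycle count is N = f × τ where τ is the proper time aboard the station. τ = Δt/γ = 136/1.743 = 78.04 days = 6.742×10⁶ s.
N = 9.19×10⁹ × 6.742×10⁶ = 6.196×10¹⁶.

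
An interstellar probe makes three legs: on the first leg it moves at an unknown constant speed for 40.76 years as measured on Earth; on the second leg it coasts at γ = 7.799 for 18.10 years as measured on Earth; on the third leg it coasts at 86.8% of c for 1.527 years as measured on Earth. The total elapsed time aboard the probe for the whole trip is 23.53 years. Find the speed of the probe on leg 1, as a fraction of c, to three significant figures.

β = 0.865

Leg 1: speed unknown; τ_1 = 40.76/γ_1.
Leg 2: γ = 7.799; τ_2 = 18.10/7.799 = 2.321 years.
Leg 3: β = 0.868; γ = 1/√(1 − 0.868²) = 1/√0.2466 = 2.014; τ_3 = 1.527/2.014 = 0.7583 years.
Total proper time: τ_1 + 2.321 + 0.7583 = 23.53, so τ_1 = 23.53 − 3.079 = 20.45 years.
γ_1 = 40.76/20.45 = 1.993; β = √(1 − 1/γ²) = √0.7483.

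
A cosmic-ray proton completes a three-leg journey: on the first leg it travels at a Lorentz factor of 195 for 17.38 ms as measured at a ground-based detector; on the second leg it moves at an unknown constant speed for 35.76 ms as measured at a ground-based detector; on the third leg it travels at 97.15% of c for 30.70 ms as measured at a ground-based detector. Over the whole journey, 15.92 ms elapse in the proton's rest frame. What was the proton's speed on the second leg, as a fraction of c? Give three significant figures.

Leg 1: γ = 195; τ_1 = 17.38/195.0 = 0.08913 ms.
Leg 2: speed unknown; τ_2 = 35.76/γ_2.
Leg 3: β = 0.9715; γ = 1/√(1 − 0.9715²) = 1/√0.05619 = 4.219; τ_3 = 30.70/4.219 = 7.277 ms.
Total proper time: 0.08913 + τ_2 + 7.277 = 15.92, so τ_2 = 15.92 − 7.366 = 8.554 ms.
γ_2 = 35.76/8.554 = 4.181; β = √(1 − 1/γ²) = √0.9428.

β = 0.971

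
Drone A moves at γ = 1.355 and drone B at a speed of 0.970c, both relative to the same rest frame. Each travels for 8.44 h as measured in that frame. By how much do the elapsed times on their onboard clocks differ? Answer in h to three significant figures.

A: γ = 1.355; τ_A = 8.44/1.355 = 6.229 h.
B: γ = 1/√(1 − 0.970²) = 1/√0.05910 = 4.113; τ_B = 8.44/4.113 = 2.052 h.

|τ_A − τ_B| = 4.18 h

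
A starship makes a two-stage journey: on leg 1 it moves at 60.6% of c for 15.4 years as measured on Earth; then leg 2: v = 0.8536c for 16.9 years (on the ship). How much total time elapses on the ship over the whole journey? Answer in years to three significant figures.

Leg 1: β = 0.606; γ = 1/√(1 − 0.606²) = 1/√0.6328 = 1.257; τ_1 = 15.4/1.257 = 12.25 years.
Leg 2: 16.9 years is already measured on the ship.
Total: 12.25 + 16.90 years.

τ = 29.2 years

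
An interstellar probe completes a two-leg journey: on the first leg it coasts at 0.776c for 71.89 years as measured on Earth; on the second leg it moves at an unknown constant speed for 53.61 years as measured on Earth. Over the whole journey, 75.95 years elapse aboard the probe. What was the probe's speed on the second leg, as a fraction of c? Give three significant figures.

Leg 1: γ = 1/√(1 − 0.776²) = 1/√0.3978 = 1.585; τ_1 = 71.89/1.585 = 45.34 years.
Leg 2: speed unknown; τ_2 = 53.61/γ_2.
Total proper time: 45.34 + τ_2 = 75.95, so τ_2 = 75.95 − 45.34 = 30.61 years.
γ_2 = 53.61/30.61 = 1.752; β = √(1 − 1/γ²) = √0.6741.

β = 0.821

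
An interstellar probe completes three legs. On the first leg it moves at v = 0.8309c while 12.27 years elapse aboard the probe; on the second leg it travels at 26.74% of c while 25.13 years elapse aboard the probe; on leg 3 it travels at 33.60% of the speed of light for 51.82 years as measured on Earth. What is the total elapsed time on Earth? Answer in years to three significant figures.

Leg 1: γ = 1/√(1 − 0.8309²) = 1/√0.3096 = 1.797; Δt_1 = 1.797 × 12.27 = 22.05 years.
Leg 2: β = 0.2674; γ = 1/√(1 − 0.2674²) = 1/√0.9285 = 1.038; Δt_2 = 1.038 × 25.13 = 26.08 years.
Leg 3: 51.82 years is already measured on Earth.
Total: 22.05 + 26.08 + 51.82 years.

Δt = 100 years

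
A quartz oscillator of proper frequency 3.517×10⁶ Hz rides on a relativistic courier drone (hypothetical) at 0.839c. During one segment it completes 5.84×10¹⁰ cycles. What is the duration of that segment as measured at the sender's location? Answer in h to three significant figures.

Δt = 8.48 h

γ = 1/√(1 − 0.839²) = 1/√0.2961 = 1.838
Proper time for N cycles: τ = N/f = 5.84×10¹⁰/(3.517×10⁶) = 1.661×10⁴ s = 4.613 h.
Lab-frame duration Δt = γτ = 1.838 × 4.613 = 8.477 h.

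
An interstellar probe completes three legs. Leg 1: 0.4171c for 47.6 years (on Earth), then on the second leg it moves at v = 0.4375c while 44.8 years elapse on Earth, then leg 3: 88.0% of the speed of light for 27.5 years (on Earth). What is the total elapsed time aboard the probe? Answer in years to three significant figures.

τ = 96.6 years

Leg 1: γ = 1/√(1 − 0.4171²) = 1/√0.8260 = 1.100; τ_1 = 47.6/1.100 = 43.26 years.
Leg 2: γ = 1/√(1 − 0.4375²) = 1/√0.8086 = 1.112; τ_2 = 44.8/1.112 = 40.28 years.
Leg 3: β = 0.880; γ = 1/√(1 − 0.880²) = 1/√0.2256 = 2.105; τ_3 = 27.5/2.105 = 13.06 years.
Total: 43.26 + 40.28 + 13.06 years.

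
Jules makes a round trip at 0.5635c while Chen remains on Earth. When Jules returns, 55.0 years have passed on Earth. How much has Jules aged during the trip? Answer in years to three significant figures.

γ = 1/√(1 − 0.5635²) = 1/√0.6825 = 1.210
Jules's clock measures proper time along the trip: τ = Δt/γ = 55.0/1.210 years.

τ = 45.4 years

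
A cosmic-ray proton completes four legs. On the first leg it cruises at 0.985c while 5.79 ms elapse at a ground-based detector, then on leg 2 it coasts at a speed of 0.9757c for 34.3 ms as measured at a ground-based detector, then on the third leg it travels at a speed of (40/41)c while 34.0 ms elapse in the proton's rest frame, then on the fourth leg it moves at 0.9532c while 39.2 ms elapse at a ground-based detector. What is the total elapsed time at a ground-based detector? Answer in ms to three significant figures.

Δt = 234 ms

Leg 1: 5.79 ms is already measured at a ground-based detector.
Leg 2: 34.3 ms is already measured at a ground-based detector.
Leg 3: γ = 1/√(1 − (40/41)²) = 41/9 ≈ 4.556; Δt_3 = 4.556 × 34.0 = 154.9 ms.
Leg 4: 39.2 ms is already measured at a ground-based detector.
Total: 5.790 + 34.30 + 154.9 + 39.20 ms.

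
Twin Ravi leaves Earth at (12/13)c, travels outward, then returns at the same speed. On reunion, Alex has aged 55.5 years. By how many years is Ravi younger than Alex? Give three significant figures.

γ = 1/√(1 − (12/13)²) = 13/5 = 2.600
Ravi's elapsed proper time: τ = 55.5/2.600 = 21.35 years.
Age gap = Δt − τ = 55.5 − 21.35 years.

Δt − τ = 34.2 years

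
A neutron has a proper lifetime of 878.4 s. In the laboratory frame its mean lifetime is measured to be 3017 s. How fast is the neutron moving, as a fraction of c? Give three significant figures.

γ = Δt/τ₀ = 3017/878.4 = 3.435
β = √(1 − 1/γ²) = √(1 − 0.08477) = √0.9152

β = 0.957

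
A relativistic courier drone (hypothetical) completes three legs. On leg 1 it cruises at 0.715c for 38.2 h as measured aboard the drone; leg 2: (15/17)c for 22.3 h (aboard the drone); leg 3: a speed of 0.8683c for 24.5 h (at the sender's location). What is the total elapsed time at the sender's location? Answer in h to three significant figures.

Leg 1: γ = 1/√(1 − 0.715²) = 1/√0.4888 = 1.430; Δt_1 = 1.430 × 38.2 = 54.64 h.
Leg 2: γ = 1/√(1 − (15/17)²) = 17/8 = 2.125; Δt_2 = 2.125 × 22.3 = 47.39 h.
Leg 3: 24.5 h is already measured at the sender's location.
Total: 54.64 + 47.39 + 24.50 h.

Δt = 127 h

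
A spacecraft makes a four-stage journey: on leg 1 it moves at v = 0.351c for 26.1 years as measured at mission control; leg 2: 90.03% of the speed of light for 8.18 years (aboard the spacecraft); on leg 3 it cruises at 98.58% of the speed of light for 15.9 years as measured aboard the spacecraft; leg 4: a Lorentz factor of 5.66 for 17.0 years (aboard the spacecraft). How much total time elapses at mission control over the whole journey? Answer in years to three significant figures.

Δt = 236 years

Leg 1: 26.1 years is already measured at mission control.
Leg 2: β = 0.9003; γ = 1/√(1 − 0.9003²) = 1/√0.1895 = 2.297; Δt_2 = 2.297 × 8.18 = 18.79 years.
Leg 3: β = 0.9858; γ = 1/√(1 − 0.9858²) = 1/√0.02820 = 5.955; Δt_3 = 5.955 × 15.9 = 94.69 years.
Leg 4: γ = 5.66; Δt_4 = 5.660 × 17.0 = 96.22 years.
Total: 26.10 + 18.79 + 94.69 + 96.22 years.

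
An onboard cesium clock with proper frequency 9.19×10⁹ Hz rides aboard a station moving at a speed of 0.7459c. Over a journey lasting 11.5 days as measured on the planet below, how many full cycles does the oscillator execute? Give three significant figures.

N = 6.08×10¹⁵

γ = 1/√(1 − 0.7459²) = 1/√0.4436 = 1.501
The oscillator's own cycle count is N = f × τ where τ is the proper time aboard the station. τ = Δt/γ = 11.5/1.501 = 7.660 days = 6.618×10⁵ s.
N = 9.19×10⁹ × 6.618×10⁵ = 6.082×10¹⁵.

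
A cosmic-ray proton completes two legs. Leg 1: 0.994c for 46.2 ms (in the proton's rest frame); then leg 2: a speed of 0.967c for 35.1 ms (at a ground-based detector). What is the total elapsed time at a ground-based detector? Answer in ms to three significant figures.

Δt = 457 ms

Leg 1: γ = 1/√(1 − 0.994²) = 1/√0.01196 = 9.142; Δt_1 = 9.142 × 46.2 = 422.4 ms.
Leg 2: 35.1 ms is already measured at a ground-based detector.
Total: 422.4 + 35.10 ms.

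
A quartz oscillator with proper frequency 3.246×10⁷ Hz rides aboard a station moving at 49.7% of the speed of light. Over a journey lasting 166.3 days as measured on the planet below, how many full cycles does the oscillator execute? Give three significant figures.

β = 0.497; γ = 1/√(1 − 0.497²) = 1/√0.7530 = 1.152
The oscillator's own cycle count is N = f × τ where τ is the proper time aboard the station. τ = Δt/γ = 166.3/1.152 = 144.3 days = 1.247×10⁷ s.
N = 3.246×10⁷ × 1.247×10⁷ = 4.047×10¹⁴.

N = 4.05×10¹⁴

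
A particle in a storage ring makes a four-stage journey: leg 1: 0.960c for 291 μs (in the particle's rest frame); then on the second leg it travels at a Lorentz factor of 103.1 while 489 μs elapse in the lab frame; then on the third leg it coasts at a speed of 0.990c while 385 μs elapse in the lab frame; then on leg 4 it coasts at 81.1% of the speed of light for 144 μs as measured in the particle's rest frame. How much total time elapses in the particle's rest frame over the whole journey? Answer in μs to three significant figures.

τ = 494 μs

Leg 1: 291 μs is already measured in the particle's rest frame.
Leg 2: γ = 103.1; τ_2 = 489/103.1 = 4.743 μs.
Leg 3: γ = 1/√(1 − 0.990²) = 1/√0.01990 = 7.089; τ_3 = 385/7.089 = 54.31 μs.
Leg 4: 144 μs is already measured in the particle's rest frame.
Total: 291.0 + 4.743 + 54.31 + 144.0 μs.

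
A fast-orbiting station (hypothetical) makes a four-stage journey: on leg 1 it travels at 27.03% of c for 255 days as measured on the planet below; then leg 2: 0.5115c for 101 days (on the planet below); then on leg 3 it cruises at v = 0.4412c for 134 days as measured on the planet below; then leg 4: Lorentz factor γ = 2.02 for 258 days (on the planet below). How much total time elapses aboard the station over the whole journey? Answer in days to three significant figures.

Leg 1: β = 0.2703; γ = 1/√(1 − 0.2703²) = 1/√0.9269 = 1.039; τ_1 = 255/1.039 = 245.5 days.
Leg 2: γ = 1/√(1 − 0.5115²) = 1/√0.7384 = 1.164; τ_2 = 101/1.164 = 86.79 days.
Leg 3: γ = 1/√(1 − 0.4412²) = 1/√0.8053 = 1.114; τ_3 = 134/1.114 = 120.3 days.
Leg 4: γ = 2.02; τ_4 = 258/2.020 = 127.7 days.
Total: 245.5 + 86.79 + 120.3 + 127.7 days.

τ = 580 days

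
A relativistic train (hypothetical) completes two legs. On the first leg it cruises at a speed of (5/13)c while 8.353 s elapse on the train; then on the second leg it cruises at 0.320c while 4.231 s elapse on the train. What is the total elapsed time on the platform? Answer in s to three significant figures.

Leg 1: γ = 1/√(1 − (5/13)²) = 13/12 ≈ 1.083; Δt_1 = 1.083 × 8.353 = 9.049 s.
Leg 2: γ = 1/√(1 − 0.320²) = 1/√0.8976 = 1.056; Δt_2 = 1.056 × 4.231 = 4.466 s.
Total: 9.049 + 4.466 s.

Δt = 13.5 s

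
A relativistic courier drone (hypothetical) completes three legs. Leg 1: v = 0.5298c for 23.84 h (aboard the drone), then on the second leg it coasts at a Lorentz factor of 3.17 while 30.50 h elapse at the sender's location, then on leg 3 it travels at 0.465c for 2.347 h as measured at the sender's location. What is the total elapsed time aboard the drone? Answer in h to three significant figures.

τ = 35.5 h

Leg 1: 23.84 h is already measured aboard the drone.
Leg 2: γ = 3.17; τ_2 = 30.50/3.170 = 9.621 h.
Leg 3: γ = 1/√(1 − 0.465²) = 1/√0.7838 = 1.130; τ_3 = 2.347/1.130 = 2.078 h.
Total: 23.84 + 9.621 + 2.078 h.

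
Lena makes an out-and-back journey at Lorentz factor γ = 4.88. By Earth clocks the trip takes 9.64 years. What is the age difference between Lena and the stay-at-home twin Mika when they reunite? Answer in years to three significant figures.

Δt − τ = 7.66 years

γ = 4.88
Lena's elapsed proper time: τ = 9.64/4.880 = 1.975 years.
Age gap = Δt − τ = 9.64 − 1.975 years.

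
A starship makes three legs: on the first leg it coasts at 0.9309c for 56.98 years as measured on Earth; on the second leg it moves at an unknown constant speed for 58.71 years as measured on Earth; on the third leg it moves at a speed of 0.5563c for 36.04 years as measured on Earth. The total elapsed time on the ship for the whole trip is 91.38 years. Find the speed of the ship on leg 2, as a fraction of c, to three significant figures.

Leg 1: γ = 1/√(1 − 0.9309²) = 1/√0.1334 = 2.738; τ_1 = 56.98/2.738 = 20.81 years.
Leg 2: speed unknown; τ_2 = 58.71/γ_2.
Leg 3: γ = 1/√(1 − 0.5563²) = 1/√0.6905 = 1.203; τ_3 = 36.04/1.203 = 29.95 years.
Total proper time: 20.81 + τ_2 + 29.95 = 91.38, so τ_2 = 91.38 − 50.76 = 40.62 years.
γ_2 = 58.71/40.62 = 1.445; β = √(1 − 1/γ²) = √0.5214.

β = 0.722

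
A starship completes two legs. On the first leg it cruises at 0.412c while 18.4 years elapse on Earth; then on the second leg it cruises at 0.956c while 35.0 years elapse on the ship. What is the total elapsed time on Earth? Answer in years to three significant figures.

Leg 1: 18.4 years is already measured on Earth.
Leg 2: γ = 1/√(1 − 0.956²) = 1/√0.08606 = 3.409; Δt_2 = 3.409 × 35.0 = 119.3 years.
Total: 18.40 + 119.3 years.

Δt = 138 years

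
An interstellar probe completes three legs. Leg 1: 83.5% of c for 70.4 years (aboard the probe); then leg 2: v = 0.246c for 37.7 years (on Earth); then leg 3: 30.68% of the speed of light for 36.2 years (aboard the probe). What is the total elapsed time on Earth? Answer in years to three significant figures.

Leg 1: β = 0.835; γ = 1/√(1 − 0.835²) = 1/√0.3028 = 1.817; Δt_1 = 1.817 × 70.4 = 127.9 years.
Leg 2: 37.7 years is already measured on Earth.
Leg 3: β = 0.3068; γ = 1/√(1 − 0.3068²) = 1/√0.9059 = 1.051; Δt_3 = 1.051 × 36.2 = 38.03 years.
Total: 127.9 + 37.70 + 38.03 years.

Δt = 204 years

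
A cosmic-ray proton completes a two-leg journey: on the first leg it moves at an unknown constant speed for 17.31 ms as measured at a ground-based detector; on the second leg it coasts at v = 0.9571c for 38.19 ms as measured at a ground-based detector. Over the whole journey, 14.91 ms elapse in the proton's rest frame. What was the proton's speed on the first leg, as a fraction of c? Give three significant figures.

β = 0.975

Leg 1: speed unknown; τ_1 = 17.31/γ_1.
Leg 2: γ = 1/√(1 − 0.9571²) = 1/√0.08396 = 3.451; τ_2 = 38.19/3.451 = 11.07 ms.
Total proper time: τ_1 + 11.07 = 14.91, so τ_1 = 14.91 − 11.07 = 3.844 ms.
γ_1 = 17.31/3.844 = 4.503; β = √(1 − 1/γ²) = √0.9507.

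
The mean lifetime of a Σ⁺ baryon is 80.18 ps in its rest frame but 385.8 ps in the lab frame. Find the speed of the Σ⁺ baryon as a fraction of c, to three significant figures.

γ = Δt/τ₀ = 385.8/80.18 = 4.812
β = √(1 − 1/γ²) = √(1 − 0.04319) = √0.9568

β = 0.978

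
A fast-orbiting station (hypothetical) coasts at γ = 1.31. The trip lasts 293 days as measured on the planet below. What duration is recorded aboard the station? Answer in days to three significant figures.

τ = 224 days

γ = 1.31
The interval measured on the planet below is the dilated one; the clock aboard the station measures the proper time τ = Δt/γ = 293/1.310 days.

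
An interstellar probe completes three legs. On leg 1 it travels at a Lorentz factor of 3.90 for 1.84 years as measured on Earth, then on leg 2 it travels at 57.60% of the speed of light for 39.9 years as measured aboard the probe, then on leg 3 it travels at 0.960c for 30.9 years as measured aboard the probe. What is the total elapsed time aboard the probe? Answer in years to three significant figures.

τ = 71.3 years

Leg 1: γ = 3.90; τ_1 = 1.84/3.900 = 0.4718 years.
Leg 2: 39.9 years is already measured aboard the probe.
Leg 3: 30.9 years is already measured aboard the probe.
Total: 0.4718 + 39.90 + 30.90 years.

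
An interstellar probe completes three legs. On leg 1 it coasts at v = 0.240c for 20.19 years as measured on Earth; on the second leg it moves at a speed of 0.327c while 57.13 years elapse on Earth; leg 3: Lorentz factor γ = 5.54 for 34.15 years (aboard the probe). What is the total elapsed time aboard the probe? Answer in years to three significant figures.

τ = 108 years

Leg 1: γ = 1/√(1 − 0.240²) = 1/√0.9424 = 1.030; τ_1 = 20.19/1.030 = 19.60 years.
Leg 2: γ = 1/√(1 − 0.327²) = 1/√0.8931 = 1.058; τ_2 = 57.13/1.058 = 53.99 years.
Leg 3: 34.15 years is already measured aboard the probe.
Total: 19.60 + 53.99 + 34.15 years.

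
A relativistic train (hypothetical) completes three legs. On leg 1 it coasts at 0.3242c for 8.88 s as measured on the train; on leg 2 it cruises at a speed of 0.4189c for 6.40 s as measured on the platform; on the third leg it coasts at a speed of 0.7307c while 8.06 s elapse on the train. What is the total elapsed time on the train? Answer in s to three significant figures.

τ = 22.8 s

Leg 1: 8.88 s is already measured on the train.
Leg 2: γ = 1/√(1 − 0.4189²) = 1/√0.8245 = 1.101; τ_2 = 6.40/1.101 = 5.811 s.
Leg 3: 8.06 s is already measured on the train.
Total: 8.880 + 5.811 + 8.060 s.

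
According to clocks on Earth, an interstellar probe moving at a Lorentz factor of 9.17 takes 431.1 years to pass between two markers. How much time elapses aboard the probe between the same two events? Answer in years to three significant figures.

τ = 47.0 years

γ = 9.17
The interval measured on Earth is the dilated one; the clock aboard the probe measures the proper time τ = Δt/γ = 431.1/9.170 years.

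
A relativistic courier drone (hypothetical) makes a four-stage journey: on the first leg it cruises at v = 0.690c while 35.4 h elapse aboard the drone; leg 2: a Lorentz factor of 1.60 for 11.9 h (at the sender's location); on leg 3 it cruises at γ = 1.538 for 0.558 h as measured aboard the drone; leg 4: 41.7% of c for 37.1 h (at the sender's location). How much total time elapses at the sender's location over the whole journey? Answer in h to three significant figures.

Δt = 98.8 h

Leg 1: γ = 1/√(1 − 0.690²) = 1/√0.5239 = 1.382; Δt_1 = 1.382 × 35.4 = 48.91 h.
Leg 2: 11.9 h is already measured at the sender's location.
Leg 3: γ = 1.538; Δt_3 = 1.538 × 0.558 = 0.8582 h.
Leg 4: 37.1 h is already measured at the sender's location.
Total: 48.91 + 11.90 + 0.8582 + 37.10 h.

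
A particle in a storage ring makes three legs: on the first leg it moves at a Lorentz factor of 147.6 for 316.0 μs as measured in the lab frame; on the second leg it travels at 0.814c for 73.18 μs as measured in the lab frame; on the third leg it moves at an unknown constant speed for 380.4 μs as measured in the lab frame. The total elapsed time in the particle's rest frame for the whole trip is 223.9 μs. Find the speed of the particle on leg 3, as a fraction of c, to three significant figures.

β = 0.882

Leg 1: γ = 147.6; τ_1 = 316.0/147.6 = 2.141 μs.
Leg 2: γ = 1/√(1 − 0.814²) = 1/√0.3374 = 1.722; τ_2 = 73.18/1.722 = 42.51 μs.
Leg 3: speed unknown; τ_3 = 380.4/γ_3.
Total proper time: 2.141 + 42.51 + τ_3 = 223.9, so τ_3 = 223.9 − 44.65 = 179.3 μs.
γ_3 = 380.4/179.3 = 2.122; β = √(1 − 1/γ²) = √0.7780.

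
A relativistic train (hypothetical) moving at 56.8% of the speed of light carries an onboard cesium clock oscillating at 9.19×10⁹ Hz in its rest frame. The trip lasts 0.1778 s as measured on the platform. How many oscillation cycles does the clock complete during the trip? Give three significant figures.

N = 1.34×10⁹

β = 0.568; γ = 1/√(1 − 0.568²) = 1/√0.6774 = 1.215
The oscillator's own cycle count is N = f × τ where τ is the proper time on the train. τ = Δt/γ = 0.1778/1.215 = 0.1463 s = 1.463×10⁻¹ s.
N = 9.19×10⁹ × 1.463×10⁻¹ = 1.345×10⁹.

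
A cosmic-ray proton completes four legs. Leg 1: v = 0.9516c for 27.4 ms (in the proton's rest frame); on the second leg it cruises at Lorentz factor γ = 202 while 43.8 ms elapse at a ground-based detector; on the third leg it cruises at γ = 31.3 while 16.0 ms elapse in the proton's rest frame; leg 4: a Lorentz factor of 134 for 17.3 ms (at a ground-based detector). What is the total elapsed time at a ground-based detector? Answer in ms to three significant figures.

Leg 1: γ = 1/√(1 − 0.9516²) = 1/√0.09446 = 3.254; Δt_1 = 3.254 × 27.4 = 89.15 ms.
Leg 2: 43.8 ms is already measured at a ground-based detector.
Leg 3: γ = 31.3; Δt_3 = 31.30 × 16.0 = 500.8 ms.
Leg 4: 17.3 ms is already measured at a ground-based detector.
Total: 89.15 + 43.80 + 500.8 + 17.30 ms.

Δt = 651 ms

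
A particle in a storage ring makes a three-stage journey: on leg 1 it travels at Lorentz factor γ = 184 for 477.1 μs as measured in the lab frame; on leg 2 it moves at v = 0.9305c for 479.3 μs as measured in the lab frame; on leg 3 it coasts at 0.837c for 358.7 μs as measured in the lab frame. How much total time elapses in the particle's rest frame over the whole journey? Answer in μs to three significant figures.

τ = 374 μs

Leg 1: γ = 184; τ_1 = 477.1/184.0 = 2.593 μs.
Leg 2: γ = 1/√(1 − 0.9305²) = 1/√0.1342 = 2.730; τ_2 = 479.3/2.730 = 175.6 μs.
Leg 3: γ = 1/√(1 − 0.837²) = 1/√0.2994 = 1.827; τ_3 = 358.7/1.827 = 196.3 μs.
Total: 2.593 + 175.6 + 196.3 μs.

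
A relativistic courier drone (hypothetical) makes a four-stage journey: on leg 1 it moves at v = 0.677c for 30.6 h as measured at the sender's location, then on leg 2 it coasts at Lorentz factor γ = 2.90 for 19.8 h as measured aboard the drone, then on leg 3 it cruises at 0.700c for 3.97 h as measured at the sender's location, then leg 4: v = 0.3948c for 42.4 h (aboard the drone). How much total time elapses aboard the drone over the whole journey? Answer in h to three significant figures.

τ = 87.6 h

Leg 1: γ = 1/√(1 − 0.677²) = 1/√0.5417 = 1.359; τ_1 = 30.6/1.359 = 22.52 h.
Leg 2: 19.8 h is already measured aboard the drone.
Leg 3: γ = 1/√(1 − 0.700²) = 1/√0.5100 = 1.400; τ_3 = 3.97/1.400 = 2.835 h.
Leg 4: 42.4 h is already measured aboard the drone.
Total: 22.52 + 19.80 + 2.835 + 42.40 h.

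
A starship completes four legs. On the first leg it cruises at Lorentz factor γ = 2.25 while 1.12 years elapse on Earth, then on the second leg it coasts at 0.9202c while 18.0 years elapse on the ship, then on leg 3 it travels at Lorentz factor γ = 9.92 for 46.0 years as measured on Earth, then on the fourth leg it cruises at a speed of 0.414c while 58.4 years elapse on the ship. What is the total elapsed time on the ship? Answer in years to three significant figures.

Leg 1: γ = 2.25; τ_1 = 1.12/2.250 = 0.4978 years.
Leg 2: 18.0 years is already measured on the ship.
Leg 3: γ = 9.92; τ_3 = 46.0/9.920 = 4.637 years.
Leg 4: 58.4 years is already measured on the ship.
Total: 0.4978 + 18.00 + 4.637 + 58.40 years.

τ = 81.5 years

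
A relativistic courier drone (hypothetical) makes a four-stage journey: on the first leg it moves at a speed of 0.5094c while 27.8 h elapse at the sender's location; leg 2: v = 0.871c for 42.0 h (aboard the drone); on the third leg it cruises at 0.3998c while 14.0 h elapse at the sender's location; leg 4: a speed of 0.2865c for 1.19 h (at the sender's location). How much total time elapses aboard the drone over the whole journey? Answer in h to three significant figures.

Leg 1: γ = 1/√(1 − 0.5094²) = 1/√0.7405 = 1.162; τ_1 = 27.8/1.162 = 23.92 h.
Leg 2: 42.0 h is already measured aboard the drone.
Leg 3: γ = 1/√(1 − 0.3998²) = 1/√0.8402 = 1.091; τ_3 = 14.0/1.091 = 12.83 h.
Leg 4: γ = 1/√(1 − 0.2865²) = 1/√0.9179 = 1.044; τ_4 = 1.19/1.044 = 1.140 h.
Total: 23.92 + 42.00 + 12.83 + 1.140 h.

τ = 79.9 h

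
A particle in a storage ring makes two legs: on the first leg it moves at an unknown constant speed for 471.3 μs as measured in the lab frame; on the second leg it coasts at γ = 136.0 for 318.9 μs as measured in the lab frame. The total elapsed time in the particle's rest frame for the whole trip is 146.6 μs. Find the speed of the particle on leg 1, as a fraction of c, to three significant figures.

β = 0.952

Leg 1: speed unknown; τ_1 = 471.3/γ_1.
Leg 2: γ = 136.0; τ_2 = 318.9/136.0 = 2.345 μs.
Total proper time: τ_1 + 2.345 = 146.6, so τ_1 = 146.6 − 2.345 = 144.3 μs.
γ_1 = 471.3/144.3 = 3.267; β = √(1 − 1/γ²) = √0.9063.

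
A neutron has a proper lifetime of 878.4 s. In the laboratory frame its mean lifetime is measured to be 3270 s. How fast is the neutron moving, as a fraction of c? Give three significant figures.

v = 0.963c

γ = Δt/τ₀ = 3270/878.4 = 3.723
β = √(1 − 1/γ²) = √(1 − 0.07216) = √0.9278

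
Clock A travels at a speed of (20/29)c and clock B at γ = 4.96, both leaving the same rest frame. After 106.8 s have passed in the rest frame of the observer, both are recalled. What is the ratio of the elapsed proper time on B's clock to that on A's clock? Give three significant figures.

τ_B/τ_A = 0.278

A: γ = 1/√(1 − (20/29)²) = 29/21 ≈ 1.381. B: γ = 4.96.
τ_A/τ_B = γ_B/γ_A = 4.960/1.381 = 3.592, so τ_B/τ_A = 0.2784.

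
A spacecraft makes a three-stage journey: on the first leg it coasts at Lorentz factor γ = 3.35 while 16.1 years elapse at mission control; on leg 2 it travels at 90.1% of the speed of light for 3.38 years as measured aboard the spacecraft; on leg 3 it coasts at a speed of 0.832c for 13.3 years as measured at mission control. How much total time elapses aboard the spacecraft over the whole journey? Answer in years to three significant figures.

τ = 15.6 years

Leg 1: γ = 3.35; τ_1 = 16.1/3.350 = 4.806 years.
Leg 2: 3.38 years is already measured aboard the spacecraft.
Leg 3: γ = 1/√(1 − 0.832²) = 1/√0.3078 = 1.803; τ_3 = 13.3/1.803 = 7.379 years.
Total: 4.806 + 3.380 + 7.379 years.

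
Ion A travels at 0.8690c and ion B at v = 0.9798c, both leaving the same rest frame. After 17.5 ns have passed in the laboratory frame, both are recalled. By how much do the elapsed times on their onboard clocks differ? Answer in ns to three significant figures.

A: γ = 1/√(1 − 0.8690²) = 1/√0.2448 = 2.021; τ_A = 17.5/2.021 = 8.659 ns.
B: γ = 1/√(1 − 0.9798²) = 1/√0.03999 = 5.001; τ_B = 17.5/5.001 = 3.500 ns.

|τ_A − τ_B| = 5.16 ns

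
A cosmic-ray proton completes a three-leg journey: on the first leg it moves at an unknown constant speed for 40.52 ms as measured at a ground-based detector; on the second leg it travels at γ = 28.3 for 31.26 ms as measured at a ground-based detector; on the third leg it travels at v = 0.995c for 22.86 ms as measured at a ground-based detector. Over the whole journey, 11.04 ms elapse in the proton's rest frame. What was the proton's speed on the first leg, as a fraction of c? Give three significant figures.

Leg 1: speed unknown; τ_1 = 40.52/γ_1.
Leg 2: γ = 28.3; τ_2 = 31.26/28.30 = 1.105 ms.
Leg 3: γ = 1/√(1 − 0.995²) = 1/√0.009975 = 10.01; τ_3 = 22.86/10.01 = 2.283 ms.
Total proper time: τ_1 + 1.105 + 2.283 = 11.04, so τ_1 = 11.04 − 3.388 = 7.652 ms.
γ_1 = 40.52/7.652 = 5.295; β = √(1 − 1/γ²) = √0.9643.

β = 0.982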